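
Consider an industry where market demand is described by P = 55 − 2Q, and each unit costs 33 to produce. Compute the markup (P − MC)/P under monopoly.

The monopolist equates marginal revenue to marginal cost: 55 − 4Q = 33, so Q = 5.5. From demand, P = 44.
Lerner index = (P − MC)/P = (44 − 33)/44 = 0.25.

Lerner index = 0.25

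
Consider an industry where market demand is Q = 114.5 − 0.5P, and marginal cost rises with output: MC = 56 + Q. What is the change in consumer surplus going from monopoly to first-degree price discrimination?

Consumer surplus falls by 1197.16

Inverting demand: P = 229 − 2Q.
Monopoly sets MR = MC: 229 − 4Q = 56 + Q ⇒ Q = 34.6, P = 229 − 2·34.6 = 159.8.
CS = ½·(229 − 159.8)·34.6 = 1197.16.
A perfectly discriminating monopolist sells every unit with P(Q) ≥ MC(Q), so output equals the competitive quantity Q = 173/3. Each buyer pays their reservation price, so CS = 0 and the firm captures all surplus.
CS = 0.
Change in consumer surplus: 0 − 1197.16 = −1197.16.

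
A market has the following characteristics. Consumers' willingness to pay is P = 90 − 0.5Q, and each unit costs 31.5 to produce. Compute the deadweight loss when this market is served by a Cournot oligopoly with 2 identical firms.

DWL = 380.25

Perfect competition: P = MC = 31.5, so 90 − 0.5Q = 31.5 and Q = 117.
Cournot with 2 identical firms: the symmetric best-response condition is 90 − 1.5q = 31.5. Each firm produces q = 39, total output Q = 78, price P = 51.
DWL is the triangle between Q = 78 and Q = 117: ½·(117 − 78)·(51 − 31.5) = 380.25.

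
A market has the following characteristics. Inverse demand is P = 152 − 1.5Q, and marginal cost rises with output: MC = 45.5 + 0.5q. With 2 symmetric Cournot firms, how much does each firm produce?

q_i = 21.3

With 2 symmetric Cournot firms, each firm's FOC gives 152 − 4.5q = 45.5 + 0.5q, so q = 21.3, Q = 2·21.3 = 42.6, and P = 88.1.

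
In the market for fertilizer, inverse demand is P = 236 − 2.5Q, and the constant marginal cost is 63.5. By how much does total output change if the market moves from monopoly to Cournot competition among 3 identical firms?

A monopolist chooses Q where MR = MC. MR = 236 − 5Q; setting this equal to 63.5 gives Q = 34.5 and P = 149.75.
Cournot with 3 identical firms: the symmetric best-response condition is 236 − 10q = 63.5. Each firm produces q = 17.25, total output Q = 51.75, price P = 106.625.
Change in total output: 51.75 − 34.5 = 17.25.

Total output rises by 17.25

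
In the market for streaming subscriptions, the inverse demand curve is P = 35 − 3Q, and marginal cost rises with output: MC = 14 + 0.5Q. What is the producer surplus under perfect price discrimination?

PS = 63

A perfectly discriminating monopolist sells every unit with P(Q) ≥ MC(Q), so output equals the competitive quantity Q = 6. Each buyer pays their reservation price, so CS = 0 and the firm captures all surplus.
PS = ½·(35 − 14)·6 = 63.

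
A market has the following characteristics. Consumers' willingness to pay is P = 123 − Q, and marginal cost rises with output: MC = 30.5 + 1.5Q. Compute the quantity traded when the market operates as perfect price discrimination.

A perfectly discriminating monopolist sells every unit with P(Q) ≥ MC(Q), so output equals the competitive quantity Q = 37. Each buyer pays their reservation price, so CS = 0 and the firm captures all surplus.

Q = 37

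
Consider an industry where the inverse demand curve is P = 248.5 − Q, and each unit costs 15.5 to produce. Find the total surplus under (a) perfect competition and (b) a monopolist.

Competition: TS = 27144.5; Monopoly: TS = 20358.375

Perfect competition: P = MC = 15.5, so 248.5 − Q = 15.5 and Q = 233.
CS = ½·(248.5 − 15.5)·233 = 27144.5; PS = (15.5 − 15.5)·233 = 0; TS = 27144.5.
A monopolist chooses Q where MR = MC. MR = 248.5 − 2Q; setting this equal to 15.5 gives Q = 116.5 and P = 132.
CS = ½·(248.5 − 132)·116.5 = 6786.125; PS = (132 − 15.5)·116.5 = 13572.25; TS = 20358.375.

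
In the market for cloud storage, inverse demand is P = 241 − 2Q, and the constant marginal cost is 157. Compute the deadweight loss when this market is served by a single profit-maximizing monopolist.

Perfect competition: P = MC = 157, so 241 − 2Q = 157 and Q = 42.
A monopolist chooses Q where MR = MC. MR = 241 − 4Q; setting this equal to 157 gives Q = 21 and P = 199.
DWL is the triangle between Q = 21 and Q = 42: ½·(42 − 21)·(199 − 157) = 441.

DWL = 441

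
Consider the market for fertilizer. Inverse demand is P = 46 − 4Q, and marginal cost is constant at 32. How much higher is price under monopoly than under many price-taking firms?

P rises by 7

Under competition P = MC = 32, so Q = (46 − 32)/4 = 3.5.
The monopolist equates marginal revenue to marginal cost: 46 − 8Q = 32, so Q = 1.75. From demand, P = 39.
Change in price: 39 − 32 = 7.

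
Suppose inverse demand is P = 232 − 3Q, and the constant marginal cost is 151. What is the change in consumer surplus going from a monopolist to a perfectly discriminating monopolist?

Monopoly sets MR = MC: 232 − 6Q = 151 ⇒ Q = 13.5, P = 232 − 3·13.5 = 191.5.
CS = ½·(232 − 191.5)·13.5 = 273.375.
A perfectly discriminating monopolist sells every unit with P(Q) ≥ MC(Q), so output equals the competitive quantity Q = 27. Each buyer pays their reservation price, so CS = 0 and the firm captures all surplus.
CS = 0.
Change in consumer surplus: 0 − 273.375 = −273.375.

Consumer surplus falls by 273.375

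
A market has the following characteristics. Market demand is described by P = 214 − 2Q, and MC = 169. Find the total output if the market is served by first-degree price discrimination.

Q = 22.5

With perfect price discrimination, output is the efficient level Q = 22.5 (where demand meets MC), but every buyer pays their willingness to pay: CS = 0 and PS = total surplus.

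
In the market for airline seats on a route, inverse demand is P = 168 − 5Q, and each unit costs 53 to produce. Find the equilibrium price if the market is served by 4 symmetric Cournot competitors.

P = 76

In a 4-firm Cournot equilibrium, symmetry and the first-order condition give q = (168 − 53)/(25) = 4.6. So Q = 18.4 and P = 76.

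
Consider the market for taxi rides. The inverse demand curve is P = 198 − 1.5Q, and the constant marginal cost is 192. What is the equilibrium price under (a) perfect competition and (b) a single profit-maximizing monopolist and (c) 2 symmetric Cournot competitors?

Under competition P = MC = 192, so Q = (198 − 192)/1.5 = 4.
A monopolist chooses Q where MR = MC. MR = 198 − 3Q; setting this equal to 192 gives Q = 2 and P = 195.
In a 2-firm Cournot equilibrium, symmetry and the first-order condition give q = (198 − 192)/(4.5) = 4/3. So Q = 8/3 and P = 194.

Competition: P = 192; Monopoly: P = 195; Cournot: P = 194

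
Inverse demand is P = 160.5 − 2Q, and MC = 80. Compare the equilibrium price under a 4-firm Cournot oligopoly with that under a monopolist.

In a 4-firm Cournot equilibrium, symmetry and the first-order condition give q = (160.5 − 80)/(10) = 8.05. So Q = 32.2 and P = 96.1.
A monopolist chooses Q where MR = MC. MR = 160.5 − 4Q; setting this equal to 80 gives Q = 20.125 and P = 120.25.

Cournot: P = 96.1; Monopoly: P = 120.25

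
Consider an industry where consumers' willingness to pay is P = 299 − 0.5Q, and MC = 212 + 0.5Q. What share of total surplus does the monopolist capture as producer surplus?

PS/TS = 0.75

The monopolist equates marginal revenue to marginal cost: 299 − Q = 212 + 0.5Q, so Q = 58. From demand, P = 270.
CS = ½·(299 − 270)·58 = 841.
PS = P·Q − VC(Q) = 270·58 − (212·58 + ½·0.5·58²) = 2523.
Share captured = PS/TS = 2523/3364 = 0.75.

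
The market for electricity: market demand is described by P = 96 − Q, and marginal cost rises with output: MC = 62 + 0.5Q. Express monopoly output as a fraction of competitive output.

Q_m/Q_c = 0.6

Monopoly sets MR = MC: 96 − 2Q = 62 + 0.5Q ⇒ Q = 13.6, P = 96 − 13.6 = 82.4.
Competitive equilibrium sets price equal to marginal cost: 96 − Q = 62 + 0.5Q, so Q = 68/3 and P = 220/3.
Ratio Q_m/Q_c = 13.6/(68/3) = 0.6.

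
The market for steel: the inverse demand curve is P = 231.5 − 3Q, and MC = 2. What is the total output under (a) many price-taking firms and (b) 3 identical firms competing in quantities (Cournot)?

Competition: Q = 76.5; Cournot: Q = 57.375

Competitive firms price at marginal cost: P = 2, giving Q = 76.5.
In a 3-firm Cournot equilibrium, symmetry and the first-order condition give q = (231.5 − 2)/(12) = 19.125. So Q = 57.375 and P = 59.375.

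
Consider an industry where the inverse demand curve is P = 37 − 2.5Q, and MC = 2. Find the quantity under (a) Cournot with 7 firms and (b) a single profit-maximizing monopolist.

Cournot with 7 identical firms: the symmetric best-response condition is 37 − 20q = 2. Each firm produces q = 1.75, total output Q = 12.25, price P = 6.375.
Monopoly sets MR = MC: 37 − 5Q = 2 ⇒ Q = 7, P = 37 − 2.5·7 = 19.5.

Cournot: Q = 12.25; Monopoly: Q = 7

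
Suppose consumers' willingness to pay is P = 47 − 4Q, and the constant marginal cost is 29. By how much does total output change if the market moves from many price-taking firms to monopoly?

Under competition P = MC = 29, so Q = (47 − 29)/4 = 4.5.
A monopolist chooses Q where MR = MC. MR = 47 − 8Q; setting this equal to 29 gives Q = 2.25 and P = 38.
Change in total output: 2.25 − 4.5 = −2.25.

Total output falls by 2.25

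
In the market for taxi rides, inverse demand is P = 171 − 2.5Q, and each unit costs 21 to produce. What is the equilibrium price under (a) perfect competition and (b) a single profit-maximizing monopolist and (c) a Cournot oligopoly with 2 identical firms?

Competition: P = 21; Monopoly: P = 96; Cournot: P = 71

Competitive firms price at marginal cost: P = 21, giving Q = 60.
A monopolist chooses Q where MR = MC. MR = 171 − 5Q; setting this equal to 21 gives Q = 30 and P = 96.
In a 2-firm Cournot equilibrium, symmetry and the first-order condition give q = (171 − 21)/(7.5) = 20. So Q = 40 and P = 71.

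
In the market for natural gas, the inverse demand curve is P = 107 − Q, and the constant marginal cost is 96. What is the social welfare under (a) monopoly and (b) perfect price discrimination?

Monopoly: TS = 45.375; Perfect PD: TS = 60.5

A monopolist chooses Q where MR = MC. MR = 107 − 2Q; setting this equal to 96 gives Q = 5.5 and P = 101.5.
CS = ½·(107 − 101.5)·5.5 = 15.125; PS = (101.5 − 96)·5.5 = 30.25; TS = 45.375.
With perfect price discrimination, output is the efficient level Q = 11 (where demand meets MC), but every buyer pays their willingness to pay: CS = 0 and PS = total surplus.
TS = 60.5 (equal to competitive TS).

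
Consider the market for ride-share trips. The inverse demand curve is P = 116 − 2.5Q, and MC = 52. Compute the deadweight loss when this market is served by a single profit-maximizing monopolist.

Perfect competition: P = MC = 52, so 116 − 2.5Q = 52 and Q = 25.6.
The monopolist equates marginal revenue to marginal cost: 116 − 5Q = 52, so Q = 12.8. From demand, P = 84.
DWL is the triangle between Q = 12.8 and Q = 25.6: ½·(25.6 − 12.8)·(84 − 52) = 204.8.

DWL = 204.8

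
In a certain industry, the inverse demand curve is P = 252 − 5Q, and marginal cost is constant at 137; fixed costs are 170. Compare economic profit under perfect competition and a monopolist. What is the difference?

Under competition P = MC = 137, so Q = (252 − 137)/5 = 23.
Profit = (137 − 137)·23 − 170 = −170.
The monopolist equates marginal revenue to marginal cost: 252 − 10Q = 137, so Q = 11.5. From demand, P = 194.5.
Profit = (194.5 − 137)·11.5 − 170 = 491.25.
Change in economic profit: 491.25 − −170 = 661.25.

Economic profit rises by 661.25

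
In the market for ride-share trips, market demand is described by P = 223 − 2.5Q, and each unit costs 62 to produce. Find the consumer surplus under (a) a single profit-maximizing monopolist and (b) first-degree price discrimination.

The monopolist equates marginal revenue to marginal cost: 223 − 5Q = 62, so Q = 32.2. From demand, P = 142.5.
CS = ½·(223 − 142.5)·32.2 = 1296.05.
With perfect price discrimination, output is the efficient level Q = 64.4 (where demand meets MC), but every buyer pays their willingness to pay: CS = 0 and PS = total surplus.
CS = 0.

Monopoly: CS = 1296.05; Perfect PD: CS = 0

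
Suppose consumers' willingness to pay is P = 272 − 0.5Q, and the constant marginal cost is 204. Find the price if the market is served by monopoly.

The monopolist equates marginal revenue to marginal cost: 272 − Q = 204, so Q = 68. From demand, P = 238.

P = 238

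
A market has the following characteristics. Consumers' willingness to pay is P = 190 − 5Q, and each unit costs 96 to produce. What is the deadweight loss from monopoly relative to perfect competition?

Perfect competition: P = MC = 96, so 190 − 5Q = 96 and Q = 18.8.
A monopolist chooses Q where MR = MC. MR = 190 − 10Q; setting this equal to 96 gives Q = 9.4 and P = 143.
DWL is the triangle between Q = 9.4 and Q = 18.8: ½·(18.8 − 9.4)·(143 − 96) = 220.9.

DWL = 220.9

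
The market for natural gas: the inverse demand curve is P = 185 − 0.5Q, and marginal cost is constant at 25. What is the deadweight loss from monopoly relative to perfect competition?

DWL = 6400

Perfect competition: P = MC = 25, so 185 − 0.5Q = 25 and Q = 320.
A monopolist chooses Q where MR = MC. MR = 185 − Q; setting this equal to 25 gives Q = 160 and P = 105.
DWL is the triangle between Q = 160 and Q = 320: ½·(320 − 160)·(105 − 25) = 6400.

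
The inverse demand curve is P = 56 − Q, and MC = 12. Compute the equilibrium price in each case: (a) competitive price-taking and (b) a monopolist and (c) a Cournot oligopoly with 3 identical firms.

Competition: P = 12; Monopoly: P = 34; Cournot: P = 23

Perfect competition: P = MC = 12, so 56 − Q = 12 and Q = 44.
The monopolist equates marginal revenue to marginal cost: 56 − 2Q = 12, so Q = 22. From demand, P = 34.
In a 3-firm Cournot equilibrium, symmetry and the first-order condition give q = (56 − 12)/(4) = 11. So Q = 33 and P = 23.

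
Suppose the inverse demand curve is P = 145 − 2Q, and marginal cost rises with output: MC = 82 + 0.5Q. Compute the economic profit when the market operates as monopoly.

A monopolist chooses Q where MR = MC. MR = 145 − 4Q; setting this equal to 82 + 0.5Q gives Q = 14 and P = 117.
Profit = 117·14 − (82·14 + ½·0.5·14²) = 441.

Profit = 441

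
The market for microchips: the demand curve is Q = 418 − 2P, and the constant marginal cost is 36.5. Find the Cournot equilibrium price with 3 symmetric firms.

Inverting demand: P = 209 − 0.5Q.
In a 3-firm Cournot equilibrium, symmetry and the first-order condition give q = (209 − 36.5)/(2) = 86.25. So Q = 258.75 and P = 79.625.

P = 79.625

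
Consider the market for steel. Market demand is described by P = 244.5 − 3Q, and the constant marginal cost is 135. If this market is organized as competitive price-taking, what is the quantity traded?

Under competition P = MC = 135, so Q = (244.5 − 135)/3 = 36.5.

Q = 36.5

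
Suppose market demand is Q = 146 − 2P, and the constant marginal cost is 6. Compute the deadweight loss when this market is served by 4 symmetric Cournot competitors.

DWL = 179.56

Inverting demand: P = 73 − 0.5Q.
Competitive firms price at marginal cost: P = 6, giving Q = 134.
Cournot with 4 identical firms: the symmetric best-response condition is 73 − 2.5q = 6. Each firm produces q = 26.8, total output Q = 107.2, price P = 19.4.
DWL is the triangle between Q = 107.2 and Q = 134: ½·(134 − 107.2)·(19.4 − 6) = 179.56.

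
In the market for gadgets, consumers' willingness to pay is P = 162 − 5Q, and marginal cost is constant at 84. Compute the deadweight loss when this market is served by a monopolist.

Under competition P = MC = 84, so Q = (162 − 84)/5 = 15.6.
A monopolist chooses Q where MR = MC. MR = 162 − 10Q; setting this equal to 84 gives Q = 7.8 and P = 123.
DWL is the triangle between Q = 7.8 and Q = 15.6: ½·(15.6 − 7.8)·(123 − 84) = 152.1.

DWL = 152.1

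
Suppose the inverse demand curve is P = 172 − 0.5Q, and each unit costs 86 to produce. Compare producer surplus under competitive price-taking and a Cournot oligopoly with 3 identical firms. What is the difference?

Competitive firms price at marginal cost: P = 86, giving Q = 172.
PS = (86 − 86)·172 = 0.
With 3 symmetric Cournot firms, each firm's FOC gives 172 − 2q = 86, so q = 43, Q = 3·43 = 129, and P = 107.5.
PS = (107.5 − 86)·129 = 2773.5.
Change in producer surplus: 2773.5 − 0 = 2773.5.

PS rises by 2773.5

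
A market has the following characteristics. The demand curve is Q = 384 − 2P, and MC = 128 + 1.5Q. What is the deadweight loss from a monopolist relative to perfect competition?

DWL = 40.96

Inverting demand: P = 192 − 0.5Q.
Competitive equilibrium sets price equal to marginal cost: 192 − 0.5Q = 128 + 1.5Q, so Q = 32 and P = 176.
Monopoly sets MR = MC: 192 − Q = 128 + 1.5Q ⇒ Q = 25.6, P = 192 − 0.5·25.6 = 179.2.
CS = ½·(192 − 176)·32 = 256; PS = (176·32 − 128·32 − ½·1.5·32²) = 768; TS = 1024.
CS = ½·(192 − 179.2)·25.6 = 163.84; PS = (179.2·25.6 − 128·25.6 − ½·1.5·25.6²) = 819.2; TS = 983.04.
DWL = 1024 − 983.04 = 40.96.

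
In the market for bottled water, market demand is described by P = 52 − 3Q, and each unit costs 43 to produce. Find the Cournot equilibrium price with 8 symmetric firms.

P = 44

In a 8-firm Cournot equilibrium, symmetry and the first-order condition give q = (52 − 43)/(27) = 1/3. So Q = 8/3 and P = 44.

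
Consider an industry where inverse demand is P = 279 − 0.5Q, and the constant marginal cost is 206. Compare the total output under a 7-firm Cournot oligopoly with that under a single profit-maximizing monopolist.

Cournot with 7 identical firms: the symmetric best-response condition is 279 − 4q = 206. Each firm produces q = 18.25, total output Q = 127.75, price P = 215.125.
A monopolist chooses Q where MR = MC. MR = 279 − Q; setting this equal to 206 gives Q = 73 and P = 242.5.

Cournot: Q = 127.75; Monopoly: Q = 73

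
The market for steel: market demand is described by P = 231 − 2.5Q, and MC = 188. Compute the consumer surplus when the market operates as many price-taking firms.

Perfect competition: P = MC = 188, so 231 − 2.5Q = 188 and Q = 17.2.
CS = ½·(231 − 188)·17.2 = 369.8.

CS = 369.8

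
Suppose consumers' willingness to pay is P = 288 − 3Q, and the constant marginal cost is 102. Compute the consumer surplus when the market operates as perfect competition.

Competitive firms price at marginal cost: P = 102, giving Q = 62.
CS = ½·(288 − 102)·62 = 5766.

CS = 5766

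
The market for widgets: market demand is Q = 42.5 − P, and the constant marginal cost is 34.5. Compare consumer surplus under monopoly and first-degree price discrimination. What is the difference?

CS falls by 8

Inverting demand: P = 42.5 − Q.
Monopoly sets MR = MC: 42.5 − 2Q = 34.5 ⇒ Q = 4, P = 42.5 − 4 = 38.5.
CS = ½·(42.5 − 38.5)·4 = 8.
A perfectly discriminating monopolist sells every unit with P(Q) ≥ MC(Q), so output equals the competitive quantity Q = 8. Each buyer pays their reservation price, so CS = 0 and the firm captures all surplus.
CS = 0.
Change in consumer surplus: 0 − 8 = −8.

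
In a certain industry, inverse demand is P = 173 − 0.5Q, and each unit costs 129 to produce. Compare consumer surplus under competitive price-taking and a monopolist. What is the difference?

Consumer surplus falls by 1452

Under competition P = MC = 129, so Q = (173 − 129)/0.5 = 88.
CS = ½·(173 − 129)·88 = 1936.
A monopolist chooses Q where MR = MC. MR = 173 − Q; setting this equal to 129 gives Q = 44 and P = 151.
CS = ½·(173 − 151)·44 = 484.
Change in consumer surplus: 484 − 1936 = −1452.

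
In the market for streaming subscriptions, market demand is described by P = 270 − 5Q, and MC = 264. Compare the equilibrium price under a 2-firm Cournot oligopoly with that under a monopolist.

Cournot: P = 266; Monopoly: P = 267

Cournot with 2 identical firms: the symmetric best-response condition is 270 − 15q = 264. Each firm produces q = 0.4, total output Q = 0.8, price P = 266.
Monopoly sets MR = MC: 270 − 10Q = 264 ⇒ Q = 0.6, P = 270 − 5·0.6 = 267.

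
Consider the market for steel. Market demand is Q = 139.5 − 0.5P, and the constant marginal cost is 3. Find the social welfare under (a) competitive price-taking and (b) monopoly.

Inverting demand: P = 279 − 2Q.
Competitive firms price at marginal cost: P = 3, giving Q = 138.
CS = ½·(279 − 3)·138 = 19044; PS = (3 − 3)·138 = 0; TS = 19044.
Monopoly sets MR = MC: 279 − 4Q = 3 ⇒ Q = 69, P = 279 − 2·69 = 141.
CS = ½·(279 − 141)·69 = 4761; PS = (141 − 3)·69 = 9522; TS = 14283.

Competition: TS = 19044; Monopoly: TS = 14283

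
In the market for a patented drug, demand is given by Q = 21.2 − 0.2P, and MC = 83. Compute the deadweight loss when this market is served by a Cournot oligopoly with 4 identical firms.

Inverting demand: P = 106 − 5Q.
Under competition P = MC = 83, so Q = (106 − 83)/5 = 4.6.
With 4 symmetric Cournot firms, each firm's FOC gives 106 − 25q = 83, so q = 0.92, Q = 4·0.92 = 3.68, and P = 87.6.
DWL is the triangle between Q = 3.68 and Q = 4.6: ½·(4.6 − 3.68)·(87.6 − 83) = 2.116.

DWL = 2.116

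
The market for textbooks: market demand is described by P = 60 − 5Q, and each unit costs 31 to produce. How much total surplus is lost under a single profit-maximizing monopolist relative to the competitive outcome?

DWL = 21.025

Competitive firms price at marginal cost: P = 31, giving Q = 5.8.
Monopoly sets MR = MC: 60 − 10Q = 31 ⇒ Q = 2.9, P = 60 − 5·2.9 = 45.5.
DWL is the triangle between Q = 2.9 and Q = 5.8: ½·(5.8 − 2.9)·(45.5 − 31) = 21.025.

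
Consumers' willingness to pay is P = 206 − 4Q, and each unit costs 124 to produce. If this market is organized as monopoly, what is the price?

The monopolist equates marginal revenue to marginal cost: 206 − 8Q = 124, so Q = 10.25. From demand, P = 165.

P = 165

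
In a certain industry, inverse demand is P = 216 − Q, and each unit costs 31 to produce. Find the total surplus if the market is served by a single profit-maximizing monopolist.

A monopolist chooses Q where MR = MC. MR = 216 − 2Q; setting this equal to 31 gives Q = 92.5 and P = 123.5.
CS = ½·(216 − 123.5)·92.5 = 4278.125; PS = (123.5 − 31)·92.5 = 8556.25; TS = 12834.375.

TS = 12834.375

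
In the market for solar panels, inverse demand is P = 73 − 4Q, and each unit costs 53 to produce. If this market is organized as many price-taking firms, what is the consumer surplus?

CS = 50

Competitive firms price at marginal cost: P = 53, giving Q = 5.
CS = ½·(73 − 53)·5 = 50.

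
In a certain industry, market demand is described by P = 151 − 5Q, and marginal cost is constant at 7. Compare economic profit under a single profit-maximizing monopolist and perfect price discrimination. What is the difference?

π rises by 1036.8

A monopolist chooses Q where MR = MC. MR = 151 − 10Q; setting this equal to 7 gives Q = 14.4 and P = 79.
Profit = (79 − 7)·14.4 = 1036.8.
With perfect price discrimination, output is the efficient level Q = 28.8 (where demand meets MC), but every buyer pays their willingness to pay: CS = 0 and PS = total surplus.
PS equals the full surplus area, 2073.6. Profit = 2073.6 = 2073.6.
Change in economic profit: 2073.6 − 1036.8 = 1036.8.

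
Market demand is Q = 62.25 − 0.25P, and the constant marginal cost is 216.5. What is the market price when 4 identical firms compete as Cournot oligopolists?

Inverting demand: P = 249 − 4Q.
With 4 symmetric Cournot firms, each firm's FOC gives 249 − 20q = 216.5, so q = 1.625, Q = 4·1.625 = 6.5, and P = 223.

P = 223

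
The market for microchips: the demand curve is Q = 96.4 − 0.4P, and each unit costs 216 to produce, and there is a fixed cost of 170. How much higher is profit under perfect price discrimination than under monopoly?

Profit rises by 62.5

Inverting demand: P = 241 − 2.5Q.
Monopoly sets MR = MC: 241 − 5Q = 216 ⇒ Q = 5, P = 241 − 2.5·5 = 228.5.
Profit = (228.5 − 216)·5 − 170 = −107.5.
Under first-degree price discrimination the firm charges each unit its demand price and produces up to where P = MC, i.e. Q = 10. Consumer surplus is zero; producer surplus equals total surplus.
PS equals the full surplus area, 125. Profit = 125 − 170 = −45.
Change in profit: −45 − −107.5 = 62.5.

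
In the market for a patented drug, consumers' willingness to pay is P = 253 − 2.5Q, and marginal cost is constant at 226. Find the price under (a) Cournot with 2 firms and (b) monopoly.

Cournot: P = 235; Monopoly: P = 239.5

In a 2-firm Cournot equilibrium, symmetry and the first-order condition give q = (253 − 226)/(7.5) = 3.6. So Q = 7.2 and P = 235.
The monopolist equates marginal revenue to marginal cost: 253 − 5Q = 226, so Q = 5.4. From demand, P = 239.5.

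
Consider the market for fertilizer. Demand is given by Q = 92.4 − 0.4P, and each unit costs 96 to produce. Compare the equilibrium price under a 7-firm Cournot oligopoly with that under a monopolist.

Cournot: P = 112.875; Monopoly: P = 163.5

Inverting demand: P = 231 − 2.5Q.
In a 7-firm Cournot equilibrium, symmetry and the first-order condition give q = (231 − 96)/(20) = 6.75. So Q = 47.25 and P = 112.875.
The monopolist equates marginal revenue to marginal cost: 231 − 5Q = 96, so Q = 27. From demand, P = 163.5.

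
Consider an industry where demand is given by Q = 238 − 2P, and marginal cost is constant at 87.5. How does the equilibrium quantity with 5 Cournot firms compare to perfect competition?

Cournot: Q = 52.5; Competition: Q = 63

Inverting demand: P = 119 − 0.5Q.
With 5 symmetric Cournot firms, each firm's FOC gives 119 − 3q = 87.5, so q = 10.5, Q = 5·10.5 = 52.5, and P = 92.75.
Perfect competition: P = MC = 87.5, so 119 − 0.5Q = 87.5 and Q = 63.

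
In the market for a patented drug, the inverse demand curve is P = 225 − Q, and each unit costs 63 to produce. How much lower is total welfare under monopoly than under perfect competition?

TS falls by 3280.5

Perfect competition: P = MC = 63, so 225 − Q = 63 and Q = 162.
CS = ½·(225 − 63)·162 = 13122; PS = (63 − 63)·162 = 0; TS = 13122.
A monopolist chooses Q where MR = MC. MR = 225 − 2Q; setting this equal to 63 gives Q = 81 and P = 144.
CS = ½·(225 − 144)·81 = 3280.5; PS = (144 − 63)·81 = 6561; TS = 9841.5.
Change in total welfare: 9841.5 − 13122 = −3280.5.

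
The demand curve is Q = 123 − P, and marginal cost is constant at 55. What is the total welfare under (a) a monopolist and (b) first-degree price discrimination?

Inverting demand: P = 123 − Q.
A monopolist chooses Q where MR = MC. MR = 123 − 2Q; setting this equal to 55 gives Q = 34 and P = 89.
CS = ½·(123 − 89)·34 = 578; PS = (89 − 55)·34 = 1156; TS = 1734.
Under first-degree price discrimination the firm charges each unit its demand price and produces up to where P = MC, i.e. Q = 68. Consumer surplus is zero; producer surplus equals total surplus.
TS = 2312 (equal to competitive TS).

Monopoly: TS = 1734; Perfect PD: TS = 2312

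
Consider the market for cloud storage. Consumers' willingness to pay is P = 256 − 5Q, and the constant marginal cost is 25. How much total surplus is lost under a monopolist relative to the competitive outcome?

Under competition P = MC = 25, so Q = (256 − 25)/5 = 46.2.
A monopolist chooses Q where MR = MC. MR = 256 − 10Q; setting this equal to 25 gives Q = 23.1 and P = 140.5.
DWL is the triangle between Q = 23.1 and Q = 46.2: ½·(46.2 − 23.1)·(140.5 − 25) = 1334.025.

DWL = 1334.025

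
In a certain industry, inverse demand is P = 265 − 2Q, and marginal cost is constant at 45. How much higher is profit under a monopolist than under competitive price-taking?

Profit rises by 6050

Competitive firms price at marginal cost: P = 45, giving Q = 110.
Profit = (45 − 45)·110 = 0.
A monopolist chooses Q where MR = MC. MR = 265 − 4Q; setting this equal to 45 gives Q = 55 and P = 155.
Profit = (155 − 45)·55 = 6050.
Change in profit: 6050 − 0 = 6050.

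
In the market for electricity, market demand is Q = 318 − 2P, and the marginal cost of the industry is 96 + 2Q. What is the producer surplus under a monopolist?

PS = 661.5

Inverting demand: P = 159 − 0.5Q.
The monopolist equates marginal revenue to marginal cost: 159 − Q = 96 + 2Q, so Q = 21. From demand, P = 148.5.
PS = P·Q − VC(Q) = 148.5·21 − (96·21 + ½·2·21²) = 661.5.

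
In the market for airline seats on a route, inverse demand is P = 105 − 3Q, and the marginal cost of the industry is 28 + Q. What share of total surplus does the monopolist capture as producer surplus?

Monopoly sets MR = MC: 105 − 6Q = 28 + Q ⇒ Q = 11, P = 105 − 3·11 = 72.
CS = ½·(105 − 72)·11 = 181.5.
PS = P·Q − VC(Q) = 72·11 − (28·11 + ½·1·11²) = 423.5.
Share captured = PS/TS = 423.5/605 = 0.7.

PS/TS = 0.7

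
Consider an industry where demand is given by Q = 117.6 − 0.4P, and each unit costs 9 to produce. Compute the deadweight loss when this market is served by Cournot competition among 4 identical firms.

DWL = 649.8

Inverting demand: P = 294 − 2.5Q.
Competitive firms price at marginal cost: P = 9, giving Q = 114.
In a 4-firm Cournot equilibrium, symmetry and the first-order condition give q = (294 − 9)/(12.5) = 22.8. So Q = 91.2 and P = 66.
DWL is the triangle between Q = 91.2 and Q = 114: ½·(114 − 91.2)·(66 − 9) = 649.8.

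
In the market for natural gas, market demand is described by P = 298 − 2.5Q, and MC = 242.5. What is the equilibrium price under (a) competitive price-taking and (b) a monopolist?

Perfect competition: P = MC = 242.5, so 298 − 2.5Q = 242.5 and Q = 22.2.
Monopoly sets MR = MC: 298 − 5Q = 242.5 ⇒ Q = 11.1, P = 298 − 2.5·11.1 = 270.25.

Competition: P = 242.5; Monopoly: P = 270.25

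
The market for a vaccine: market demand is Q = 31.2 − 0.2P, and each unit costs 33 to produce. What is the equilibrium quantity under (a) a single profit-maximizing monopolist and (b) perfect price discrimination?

Monopoly: Q = 12.3; Perfect PD: Q = 24.6

Inverting demand: P = 156 − 5Q.
The monopolist equates marginal revenue to marginal cost: 156 − 10Q = 33, so Q = 12.3. From demand, P = 94.5.
Under first-degree price discrimination the firm charges each unit its demand price and produces up to where P = MC, i.e. Q = 24.6. Consumer surplus is zero; producer surplus equals total surplus.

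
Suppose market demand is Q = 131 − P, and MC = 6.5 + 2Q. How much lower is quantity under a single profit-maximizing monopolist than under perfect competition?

Quantity falls by 10.375

Inverting demand: P = 131 − Q.
Competitive equilibrium sets price equal to marginal cost: 131 − Q = 6.5 + 2Q, so Q = 41.5 and P = 89.5.
Monopoly sets MR = MC: 131 − 2Q = 6.5 + 2Q ⇒ Q = 31.125, P = 131 − 31.125 = 99.875.
Change in quantity: 31.125 − 41.5 = −10.375.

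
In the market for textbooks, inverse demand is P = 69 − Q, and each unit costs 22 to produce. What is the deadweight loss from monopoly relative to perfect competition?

DWL = 276.125

Under competition P = MC = 22, so Q = (69 − 22)/1 = 47.
Monopoly sets MR = MC: 69 − 2Q = 22 ⇒ Q = 23.5, P = 69 − 23.5 = 45.5.
DWL is the triangle between Q = 23.5 and Q = 47: ½·(47 − 23.5)·(45.5 − 22) = 276.125.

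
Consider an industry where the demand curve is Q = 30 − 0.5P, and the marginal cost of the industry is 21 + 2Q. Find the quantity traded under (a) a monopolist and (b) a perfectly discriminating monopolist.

Monopoly: Q = 6.5; Perfect PD: Q = 9.75

Inverting demand: P = 60 − 2Q.
The monopolist equates marginal revenue to marginal cost: 60 − 4Q = 21 + 2Q, so Q = 6.5. From demand, P = 47.
Under first-degree price discrimination the firm charges each unit its demand price and produces up to where P = MC, i.e. Q = 9.75. Consumer surplus is zero; producer surplus equals total surplus.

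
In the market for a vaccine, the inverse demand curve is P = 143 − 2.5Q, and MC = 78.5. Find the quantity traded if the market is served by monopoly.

The monopolist equates marginal revenue to marginal cost: 143 − 5Q = 78.5, so Q = 12.9. From demand, P = 110.75.

Q = 12.9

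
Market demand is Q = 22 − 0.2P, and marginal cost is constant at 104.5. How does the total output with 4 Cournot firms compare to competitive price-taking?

Inverting demand: P = 110 − 5Q.
Cournot with 4 identical firms: the symmetric best-response condition is 110 − 25q = 104.5. Each firm produces q = 0.22, total output Q = 0.88, price P = 105.6.
Perfect competition: P = MC = 104.5, so 110 − 5Q = 104.5 and Q = 1.1.

Cournot: Q = 0.88; Competition: Q = 1.1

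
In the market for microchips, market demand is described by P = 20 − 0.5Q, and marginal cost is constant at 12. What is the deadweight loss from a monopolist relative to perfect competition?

DWL = 16

Perfect competition: P = MC = 12, so 20 − 0.5Q = 12 and Q = 16.
Monopoly sets MR = MC: 20 − Q = 12 ⇒ Q = 8, P = 20 − 0.5·8 = 16.
DWL is the triangle between Q = 8 and Q = 16: ½·(16 − 8)·(16 − 12) = 16.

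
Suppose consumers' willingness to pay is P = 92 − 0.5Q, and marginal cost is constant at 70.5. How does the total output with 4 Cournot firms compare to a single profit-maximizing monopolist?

Cournot: Q = 34.4; Monopoly: Q = 21.5

With 4 symmetric Cournot firms, each firm's FOC gives 92 − 2.5q = 70.5, so q = 8.6, Q = 4·8.6 = 34.4, and P = 74.8.
Monopoly sets MR = MC: 92 − Q = 70.5 ⇒ Q = 21.5, P = 92 − 0.5·21.5 = 81.25.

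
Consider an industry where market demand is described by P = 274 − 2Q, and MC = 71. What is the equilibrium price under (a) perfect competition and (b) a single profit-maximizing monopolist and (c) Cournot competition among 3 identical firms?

Perfect competition: P = MC = 71, so 274 − 2Q = 71 and Q = 101.5.
A monopolist chooses Q where MR = MC. MR = 274 − 4Q; setting this equal to 71 gives Q = 50.75 and P = 172.5.
Cournot with 3 identical firms: the symmetric best-response condition is 274 − 8q = 71. Each firm produces q = 25.375, total output Q = 76.125, price P = 121.75.

Competition: P = 71; Monopoly: P = 172.5; Cournot: P = 121.75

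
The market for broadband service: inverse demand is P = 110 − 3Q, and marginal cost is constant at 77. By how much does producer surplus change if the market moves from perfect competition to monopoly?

Perfect competition: P = MC = 77, so 110 − 3Q = 77 and Q = 11.
PS = (77 − 77)·11 = 0.
A monopolist chooses Q where MR = MC. MR = 110 − 6Q; setting this equal to 77 gives Q = 5.5 and P = 93.5.
PS = (93.5 − 77)·5.5 = 90.75.
Change in producer surplus: 90.75 − 0 = 90.75.

Producer surplus rises by 90.75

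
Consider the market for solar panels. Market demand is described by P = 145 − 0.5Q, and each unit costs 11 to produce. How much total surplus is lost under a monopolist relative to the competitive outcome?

DWL = 4489

Perfect competition: P = MC = 11, so 145 − 0.5Q = 11 and Q = 268.
The monopolist equates marginal revenue to marginal cost: 145 − Q = 11, so Q = 134. From demand, P = 78.
DWL is the triangle between Q = 134 and Q = 268: ½·(268 − 134)·(78 − 11) = 4489.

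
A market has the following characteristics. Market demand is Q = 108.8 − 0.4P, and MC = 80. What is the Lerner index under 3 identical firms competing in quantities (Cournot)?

Inverting demand: P = 272 − 2.5Q.
Cournot with 3 identical firms: the symmetric best-response condition is 272 − 10q = 80. Each firm produces q = 19.2, total output Q = 57.6, price P = 128.
Lerner index = (P − MC)/P = (128 − 80)/128 = 0.375.

Lerner index = 0.375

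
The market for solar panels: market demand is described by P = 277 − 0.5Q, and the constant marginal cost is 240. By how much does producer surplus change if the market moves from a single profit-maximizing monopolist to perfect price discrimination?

A monopolist chooses Q where MR = MC. MR = 277 − Q; setting this equal to 240 gives Q = 37 and P = 258.5.
PS = (258.5 − 240)·37 = 684.5.
Under first-degree price discrimination the firm charges each unit its demand price and produces up to where P = MC, i.e. Q = 74. Consumer surplus is zero; producer surplus equals total surplus.
PS = ½·(277 − 240)·74 = 1369.
Change in producer surplus: 1369 − 684.5 = 684.5.

PS rises by 684.5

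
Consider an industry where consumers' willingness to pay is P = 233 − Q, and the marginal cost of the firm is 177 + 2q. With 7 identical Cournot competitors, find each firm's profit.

π_i = 62.72

Cournot with 7 identical firms: the symmetric best-response condition is 233 − 8q = 177 + 2q. Each firm produces q = 5.6, total output Q = 39.2, price P = 193.8.
Each firm's profit = 193.8·5.6 − (177·5.6 + ½·2·5.6²) = 62.72.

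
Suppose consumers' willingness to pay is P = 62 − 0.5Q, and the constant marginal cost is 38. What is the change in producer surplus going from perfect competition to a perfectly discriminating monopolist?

PS rises by 576

Competitive firms price at marginal cost: P = 38, giving Q = 48.
PS = (38 − 38)·48 = 0.
With perfect price discrimination, output is the efficient level Q = 48 (where demand meets MC), but every buyer pays their willingness to pay: CS = 0 and PS = total surplus.
PS = ½·(62 − 38)·48 = 576.
Change in producer surplus: 576 − 0 = 576.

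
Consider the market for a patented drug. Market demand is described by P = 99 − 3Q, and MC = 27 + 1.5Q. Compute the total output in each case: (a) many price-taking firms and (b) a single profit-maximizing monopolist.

Competition: Q = 16; Monopoly: Q = 9.6

Competitive equilibrium sets price equal to marginal cost: 99 − 3Q = 27 + 1.5Q, so Q = 16 and P = 51.
A monopolist chooses Q where MR = MC. MR = 99 − 6Q; setting this equal to 27 + 1.5Q gives Q = 9.6 and P = 70.2.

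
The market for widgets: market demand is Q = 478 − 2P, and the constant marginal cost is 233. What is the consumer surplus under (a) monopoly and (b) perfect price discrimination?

Inverting demand: P = 239 − 0.5Q.
A monopolist chooses Q where MR = MC. MR = 239 − Q; setting this equal to 233 gives Q = 6 and P = 236.
CS = ½·(239 − 236)·6 = 9.
Under first-degree price discrimination the firm charges each unit its demand price and produces up to where P = MC, i.e. Q = 12. Consumer surplus is zero; producer surplus equals total surplus.
CS = 0.

Monopoly: CS = 9; Perfect PD: CS = 0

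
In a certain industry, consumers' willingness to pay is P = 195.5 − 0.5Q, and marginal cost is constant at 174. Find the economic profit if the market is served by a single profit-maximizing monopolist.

Profit = 231.125

Monopoly sets MR = MC: 195.5 − Q = 174 ⇒ Q = 21.5, P = 195.5 − 0.5·21.5 = 184.75.
Profit = (184.75 − 174)·21.5 = 231.125.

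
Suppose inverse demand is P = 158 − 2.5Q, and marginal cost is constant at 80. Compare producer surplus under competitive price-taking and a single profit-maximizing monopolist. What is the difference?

PS rises by 608.4

Perfect competition: P = MC = 80, so 158 − 2.5Q = 80 and Q = 31.2.
PS = (80 − 80)·31.2 = 0.
A monopolist chooses Q where MR = MC. MR = 158 − 5Q; setting this equal to 80 gives Q = 15.6 and P = 119.
PS = (119 − 80)·15.6 = 608.4.
Change in producer surplus: 608.4 − 0 = 608.4.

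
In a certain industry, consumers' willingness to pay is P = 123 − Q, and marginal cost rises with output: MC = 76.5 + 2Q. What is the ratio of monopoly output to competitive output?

The monopolist equates marginal revenue to marginal cost: 123 − 2Q = 76.5 + 2Q, so Q = 11.625. From demand, P = 111.375.
Competitive equilibrium sets price equal to marginal cost: 123 − Q = 76.5 + 2Q, so Q = 15.5 and P = 107.5.
Ratio Q_m/Q_c = 11.625/15.5 = 0.75.

Q_m/Q_c = 0.75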